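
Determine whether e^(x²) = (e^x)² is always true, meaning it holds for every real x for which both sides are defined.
No, this is NOT an identity.

Claim: e^(x²) = (e^x)².
Test a specific point where both sides are defined: x = 1.
LHS = e^(x²) ≈ 2.7183
RHS = (e^x)² ≈ 7.3891
Since 2.7183 ≠ 7.3891, the equation fails at this point, so it cannot hold for every real x for which both sides are defined.
(e^x)² = e^(2x), and 2x ≠ x² in general.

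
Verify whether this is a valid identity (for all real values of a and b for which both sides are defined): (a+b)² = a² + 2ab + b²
Claim: (a+b)² = a² + 2ab + b².
Reasoning: Expand: (a+b)² = (a+b)(a+b) = a·a + a·b + b·a + b·b = a² + 2ab + b².
So the two sides agree for all real values of a and b for which both sides are defined.

Conclusion: Yes, this is an identity.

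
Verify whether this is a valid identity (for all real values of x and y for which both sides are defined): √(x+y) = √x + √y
Claim: √(x+y) = √x + √y.
Test a specific point where both sides are defined: x = 5, y = 2.
LHS = √(x+y) ≈ 2.6458
RHS = √x + √y ≈ 3.6503
Since 2.6458 ≠ 3.6503, the equation fails at this point, so it cannot hold for all real values of x and y for which both sides are defined.
Squaring the right side gives x + 2√(xy) + y, not x + y.

Conclusion: No, this is NOT an identity.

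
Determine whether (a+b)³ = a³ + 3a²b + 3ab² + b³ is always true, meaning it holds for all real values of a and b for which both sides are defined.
Yes, this is an identity.

Claim: (a+b)³ = a³ + 3a²b + 3ab² + b³.
Reasoning: (a+b)³ = (a+b)(a+b)² = (a+b)(a² + 2ab + b²) = a³ + 2a²b + ab² + a²b + 2ab² + b³ = a³ + 3a²b + 3ab² + b³.
So the two sides agree for all real values of a and b for which both sides are defined.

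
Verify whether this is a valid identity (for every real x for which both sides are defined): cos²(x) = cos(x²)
No, this is NOT an identity.

Claim: cos²(x) = cos(x²).
Test a specific point where both sides are defined: x = π/2.
LHS = cos²(x) ≈ 0.0000
RHS = cos(x²) ≈ -0.7812
Since 0.0000 ≠ -0.7812, the equation fails at this point, so it cannot hold for every real x for which both sides are defined.
cos²(x) means (cos x)², squaring the output; cos(x²) squares the input. These are different functions.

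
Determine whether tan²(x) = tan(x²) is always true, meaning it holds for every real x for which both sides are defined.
Claim: tan²(x) = tan(x²).
Test a specific point where both sides are defined: x = π/3.
LHS = tan²(x) ≈ 3.0000
RHS = tan(x²) ≈ 1.9485
Since 3.0000 ≠ 1.9485, the equation fails at this point, so it cannot hold for every real x for which both sides are defined.
tan²(x) means (tan x)², squaring the output; tan(x²) squares the input. These are different functions.

Conclusion: No, this is NOT an identity.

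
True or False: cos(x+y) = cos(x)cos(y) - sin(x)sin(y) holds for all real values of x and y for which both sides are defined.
Claim: cos(x+y) = cos(x)cos(y) - sin(x)sin(y).
Reasoning: By Euler's formula e^(i(x+y)) = e^(ix)·e^(iy) = (cos x + i·sin x)(cos y + i·sin y). The real part of the left side is cos(x+y); the real part of the product is cos(x)cos(y) - sin(x)sin(y) (since i·i = -1).
So the two sides agree for all real values of x and y for which both sides are defined.

Conclusion: True.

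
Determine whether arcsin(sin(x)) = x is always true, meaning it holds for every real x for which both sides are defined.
Claim: arcsin(sin(x)) = x.
Test a specific point where both sides are defined: x = 3π/4.
LHS = arcsin(sin(x)) ≈ 0.7854
RHS = x ≈ 2.3562
Since 0.7854 ≠ 2.3562, the equation fails at this point, so it cannot hold for every real x for which both sides are defined.
arcsin only returns values in [-π/2, π/2], so arcsin(sin(x)) = x holds only for x in that interval, not for all real x.

Conclusion: No, this is NOT an identity.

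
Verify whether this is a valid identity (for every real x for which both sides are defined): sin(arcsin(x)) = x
Yes, this is an identity.

Claim: sin(arcsin(x)) = x.
Reasoning: For -1 ≤ x ≤ 1 (where arcsin is defined), arcsin(x) is by definition an angle whose sine equals x. Taking the sine of that angle returns x. (Note the other order, arcsin(sin x) = x, is NOT an identity.)
So the two sides agree for every real x for which both sides are defined.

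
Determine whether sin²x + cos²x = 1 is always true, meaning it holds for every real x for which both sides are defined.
Claim: sin²x + cos²x = 1.
Reasoning: The point (cos x, sin x) lies on the unit circle X² + Y² = 1, so cos²x + sin²x = 1 for every real x.
So the two sides agree for every real x for which both sides are defined.

Conclusion: Yes, this is an identity.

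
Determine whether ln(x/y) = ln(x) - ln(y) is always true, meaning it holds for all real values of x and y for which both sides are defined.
Yes, this is an identity.

Claim: ln(x/y) = ln(x) - ln(y).
Reasoning: Both sides are simultaneously defined only when x, y > 0. Write x = e^p, y = e^q. Then x/y = e^(p-q), so ln(x/y) = p - q = ln(x) - ln(y).
So the two sides agree for all real values of x and y for which both sides are defined.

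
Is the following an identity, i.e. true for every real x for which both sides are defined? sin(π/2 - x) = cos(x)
Claim: sin(π/2 - x) = cos(x).
Reasoning: Use sin(u - v) = sin(u)cos(v) - cos(u)sin(v) with u = π/2, v = x: sin(π/2)cos(x) - cos(π/2)sin(x) = 1·cos(x) - 0·sin(x) = cos(x).
So the two sides agree for every real x for which both sides are defined.

Conclusion: Yes, this is an identity.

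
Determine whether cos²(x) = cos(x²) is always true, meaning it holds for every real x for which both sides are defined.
No, this is NOT an identity.

Claim: cos²(x) = cos(x²).
Test a specific point where both sides are defined: x = π/4.
LHS = cos²(x) ≈ 0.5000
RHS = cos(x²) ≈ 0.8157
Since 0.5000 ≠ 0.8157, the equation fails at this point, so it cannot hold for every real x for which both sides are defined.
cos²(x) means (cos x)², squaring the output; cos(x²) squares the input. These are different functions.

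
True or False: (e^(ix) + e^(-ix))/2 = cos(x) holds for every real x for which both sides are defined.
True.

Claim: (e^(ix) + e^(-ix))/2 = cos(x).
Reasoning: By Euler's formula e^(ix) = cos(x) + i·sin(x) and e^(-ix) = cos(x) - i·sin(x). Adding cancels the sine terms: e^(ix) + e^(-ix) = 2cos(x); divide by 2.
So the two sides agree for every real x for which both sides are defined.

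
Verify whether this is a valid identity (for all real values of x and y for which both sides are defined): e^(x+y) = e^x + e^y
Claim: e^(x+y) = e^x + e^y.
Test a specific point where both sides are defined: x = -3, y = -3.
LHS = e^(x+y) ≈ 0.0025
RHS = e^x + e^y ≈ 0.0996
Since 0.0025 ≠ 0.0996, the equation fails at this point, so it cannot hold for all real values of x and y for which both sides are defined.
The correct rule is e^(x+y) = e^x · e^y (a product, not a sum).

Conclusion: No, this is NOT an identity.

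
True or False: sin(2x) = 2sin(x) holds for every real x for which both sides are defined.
False.

Claim: sin(2x) = 2sin(x).
Test a specific point where both sides are defined: x = π/6.
LHS = sin(2x) ≈ 0.8660
RHS = 2sin(x) ≈ 1.0000
Since 0.8660 ≠ 1.0000, the equation fails at this point, so it cannot hold for every real x for which both sides are defined.
The correct double-angle formula is sin(2x) = 2sin(x)cos(x).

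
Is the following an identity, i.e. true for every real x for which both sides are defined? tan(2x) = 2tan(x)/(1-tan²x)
Claim: tan(2x) = 2tan(x)/(1-tan²x).
Reasoning: tan(2x) = sin(2x)/cos(2x) = 2sin(x)cos(x) / (cos²x - sin²x). Divide numerator and denominator by cos²x: 2tan(x) / (1 - tan²x).
So the two sides agree for every real x for which both sides are defined.

Conclusion: Yes, this is an identity.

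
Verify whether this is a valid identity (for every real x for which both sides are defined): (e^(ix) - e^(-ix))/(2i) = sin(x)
Yes, this is an identity.

Claim: (e^(ix) - e^(-ix))/(2i) = sin(x).
Reasoning: By Euler's formula e^(ix) = cos(x) + i·sin(x) and e^(-ix) = cos(x) - i·sin(x). Subtracting cancels the cosine terms: e^(ix) - e^(-ix) = 2i·sin(x); divide by 2i.
So the two sides agree for every real x for which both sides are defined.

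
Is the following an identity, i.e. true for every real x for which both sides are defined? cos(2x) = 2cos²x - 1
Yes, this is an identity.

Claim: cos(2x) = 2cos²x - 1.
Reasoning: cos(2x) = cos²x - sin²x. Replace sin²x by 1 - cos²x: cos²x - (1 - cos²x) = 2cos²x - 1.
So the two sides agree for every real x for which both sides are defined.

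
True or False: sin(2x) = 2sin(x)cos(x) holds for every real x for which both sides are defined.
True.

Claim: sin(2x) = 2sin(x)cos(x).
Reasoning: Put y = x in the addition formula sin(x+y) = sin(x)cos(y) + cos(x)sin(y): sin(2x) = sin(x)cos(x) + cos(x)sin(x) = 2sin(x)cos(x).
So the two sides agree for every real x for which both sides are defined.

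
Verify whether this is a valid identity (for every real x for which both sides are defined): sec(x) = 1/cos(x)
Yes, this is an identity.

Claim: sec(x) = 1/cos(x).
Reasoning: sec(x) is by definition the reciprocal of cos(x), wherever cos(x) ≠ 0.
So the two sides agree for every real x for which both sides are defined.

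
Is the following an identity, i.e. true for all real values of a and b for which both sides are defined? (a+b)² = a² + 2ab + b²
Claim: (a+b)² = a² + 2ab + b².
Reasoning: Expand: (a+b)² = (a+b)(a+b) = a·a + a·b + b·a + b·b = a² + 2ab + b².
So the two sides agree for all real values of a and b for which both sides are defined.

Conclusion: Yes, this is an identity.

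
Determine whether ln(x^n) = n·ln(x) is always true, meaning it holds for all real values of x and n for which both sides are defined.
Claim: ln(x^n) = n·ln(x).
Reasoning: The right side requires x > 0. For x > 0, x^n = (e^(ln x))^n = e^(n·ln x), so taking ln of both sides gives ln(x^n) = n·ln(x).
So the two sides agree for all real values of x and n for which both sides are defined.

Conclusion: Yes, this is an identity.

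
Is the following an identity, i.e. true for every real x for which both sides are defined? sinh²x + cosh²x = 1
Claim: sinh²x + cosh²x = 1.
Test a specific point where both sides are defined: x = -3.
LHS = sinh²x + cosh²x ≈ 201.7156
RHS = 1 ≈ 1.0000
Since 201.7156 ≠ 1.0000, the equation fails at this point, so it cannot hold for every real x for which both sides are defined.
The correct hyperbolic identity is cosh²x - sinh²x = 1 (a difference); the sum sinh²x + cosh²x equals cosh(2x).

Conclusion: No, this is NOT an identity.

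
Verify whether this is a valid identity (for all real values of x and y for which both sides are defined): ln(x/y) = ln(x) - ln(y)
Claim: ln(x/y) = ln(x) - ln(y).
Reasoning: Both sides are simultaneously defined only when x, y > 0. Write x = e^p, y = e^q. Then x/y = e^(p-q), so ln(x/y) = p - q = ln(x) - ln(y).
So the two sides agree for all real values of x and y for which both sides are defined.

Conclusion: Yes, this is an identity.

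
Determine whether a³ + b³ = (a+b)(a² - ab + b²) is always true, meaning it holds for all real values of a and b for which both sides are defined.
Yes, this is an identity.

Claim: a³ + b³ = (a+b)(a² - ab + b²).
Reasoning: Expand the right side: (a+b)(a² - ab + b²) = a³ - a²b + ab² + a²b - ab² + b³ = a³ + b³ (the middle terms cancel in pairs).
So the two sides agree for all real values of a and b for which both sides are defined.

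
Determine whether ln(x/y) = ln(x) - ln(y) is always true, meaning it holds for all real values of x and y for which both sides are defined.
Claim: ln(x/y) = ln(x) - ln(y).
Reasoning: Both sides are simultaneously defined only when x, y > 0. Write x = e^p, y = e^q. Then x/y = e^(p-q), so ln(x/y) = p - q = ln(x) - ln(y).
So the two sides agree for all real values of x and y for which both sides are defined.

Conclusion: Yes, this is an identity.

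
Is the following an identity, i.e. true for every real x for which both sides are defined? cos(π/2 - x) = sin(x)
Claim: cos(π/2 - x) = sin(x).
Reasoning: Use cos(u - v) = cos(u)cos(v) + sin(u)sin(v) with u = π/2, v = x: cos(π/2)cos(x) + sin(π/2)sin(x) = 0·cos(x) + 1·sin(x) = sin(x).
So the two sides agree for every real x for which both sides are defined.

Conclusion: Yes, this is an identity.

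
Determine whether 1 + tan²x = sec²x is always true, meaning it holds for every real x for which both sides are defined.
Claim: 1 + tan²x = sec²x.
Reasoning: Start from sin²x + cos²x = 1 and divide every term by cos²x (allowed wherever tan x and sec x are defined): tan²x + 1 = 1/cos²x = sec²x.
So the two sides agree for every real x for which both sides are defined.

Conclusion: Yes, this is an identity.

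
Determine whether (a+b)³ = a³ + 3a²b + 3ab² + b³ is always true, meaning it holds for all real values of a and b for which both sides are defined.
Yes, this is an identity.

Claim: (a+b)³ = a³ + 3a²b + 3ab² + b³.
Reasoning: (a+b)³ = (a+b)(a+b)² = (a+b)(a² + 2ab + b²) = a³ + 2a²b + ab² + a²b + 2ab² + b³ = a³ + 3a²b + 3ab² + b³.
So the two sides agree for all real values of a and b for which both sides are defined.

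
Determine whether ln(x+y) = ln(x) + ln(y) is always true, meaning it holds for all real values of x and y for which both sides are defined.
No, this is NOT an identity.

Claim: ln(x+y) = ln(x) + ln(y).
Test a specific point where both sides are defined: x = 1/2, y = 1/2.
LHS = ln(x+y) ≈ 0.0000
RHS = ln(x) + ln(y) ≈ -1.3863
Since 0.0000 ≠ -1.3863, the equation fails at this point, so it cannot hold for all real values of x and y for which both sides are defined.
ln(x) + ln(y) = ln(xy), not ln(x+y).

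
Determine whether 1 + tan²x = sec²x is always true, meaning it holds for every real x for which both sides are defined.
Claim: 1 + tan²x = sec²x.
Reasoning: Start from sin²x + cos²x = 1 and divide every term by cos²x (allowed wherever tan x and sec x are defined): tan²x + 1 = 1/cos²x = sec²x.
So the two sides agree for every real x for which both sides are defined.

Conclusion: Yes, this is an identity.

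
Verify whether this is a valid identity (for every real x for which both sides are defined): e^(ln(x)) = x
Yes, this is an identity.

Claim: e^(ln(x)) = x.
Reasoning: For x > 0, ln(x) is by definition the exponent p such that e^p = x. Raising e to that exponent therefore returns x: e^(ln x) = x.
So the two sides agree for every real x for which both sides are defined.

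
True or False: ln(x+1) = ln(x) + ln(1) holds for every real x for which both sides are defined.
False.

Claim: ln(x+1) = ln(x) + ln(1).
Test a specific point where both sides are defined: x = 1/2.
LHS = ln(x+1) ≈ 0.4055
RHS = ln(x) + ln(1) ≈ -0.6931
Since 0.4055 ≠ -0.6931, the equation fails at this point, so it cannot hold for every real x for which both sides are defined.
ln(1) = 0, so the right side is just ln(x), which differs from ln(x+1).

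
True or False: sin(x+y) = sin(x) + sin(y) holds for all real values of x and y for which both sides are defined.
False.

Claim: sin(x+y) = sin(x) + sin(y).
Test a specific point where both sides are defined: x = -π/3, y = π/4.
LHS = sin(x+y) ≈ -0.2588
RHS = sin(x) + sin(y) ≈ -0.1589
Since -0.2588 ≠ -0.1589, the equation fails at this point, so it cannot hold for all real values of x and y for which both sides are defined.
The correct expansion is sin(x+y) = sin(x)cos(y) + cos(x)sin(y); sine is not additive.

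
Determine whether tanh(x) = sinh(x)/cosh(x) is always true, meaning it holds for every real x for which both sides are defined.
Yes, this is an identity.

Claim: tanh(x) = sinh(x)/cosh(x).
Reasoning: tanh(x) is defined as sinh(x)/cosh(x) = (e^x - e^-x)/(e^x + e^-x); cosh(x) ≥ 1 is never zero, so this holds for every real x.
So the two sides agree for every real x for which both sides are defined.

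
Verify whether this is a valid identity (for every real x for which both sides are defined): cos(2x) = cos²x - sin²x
Claim: cos(2x) = cos²x - sin²x.
Reasoning: Put y = x in the addition formula cos(x+y) = cos(x)cos(y) - sin(x)sin(y): cos(2x) = cos²x - sin²x.
So the two sides agree for every real x for which both sides are defined.

Conclusion: Yes, this is an identity.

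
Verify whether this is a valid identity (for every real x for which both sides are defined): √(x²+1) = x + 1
Claim: √(x²+1) = x + 1.
Test a specific point where both sides are defined: x = 1/2.
LHS = √(x²+1) ≈ 1.1180
RHS = x + 1 ≈ 1.5000
Since 1.1180 ≠ 1.5000, the equation fails at this point, so it cannot hold for every real x for which both sides are defined.
(x+1)² = x² + 2x + 1 ≠ x² + 1 unless x = 0.

Conclusion: No, this is NOT an identity.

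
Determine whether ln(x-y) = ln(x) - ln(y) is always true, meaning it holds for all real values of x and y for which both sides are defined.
Claim: ln(x-y) = ln(x) - ln(y).
Test a specific point where both sides are defined: x = 5, y = 1.
LHS = ln(x-y) ≈ 1.3863
RHS = ln(x) - ln(y) ≈ 1.6094
Since 1.3863 ≠ 1.6094, the equation fails at this point, so it cannot hold for all real values of x and y for which both sides are defined.
ln(x) - ln(y) = ln(x/y), not ln(x-y).

Conclusion: No, this is NOT an identity.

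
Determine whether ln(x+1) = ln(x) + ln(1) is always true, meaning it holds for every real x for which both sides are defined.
Claim: ln(x+1) = ln(x) + ln(1).
Test a specific point where both sides are defined: x = 4.
LHS = ln(x+1) ≈ 1.6094
RHS = ln(x) + ln(1) ≈ 1.3863
Since 1.6094 ≠ 1.3863, the equation fails at this point, so it cannot hold for every real x for which both sides are defined.
ln(1) = 0, so the right side is just ln(x), which differs from ln(x+1).

Conclusion: No, this is NOT an identity.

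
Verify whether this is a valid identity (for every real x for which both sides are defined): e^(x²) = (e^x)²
No, this is NOT an identity.

Claim: e^(x²) = (e^x)².
Test a specific point where both sides are defined: x = 3/2.
LHS = e^(x²) ≈ 9.4877
RHS = (e^x)² ≈ 20.0855
Since 9.4877 ≠ 20.0855, the equation fails at this point, so it cannot hold for every real x for which both sides are defined.
(e^x)² = e^(2x), and 2x ≠ x² in general.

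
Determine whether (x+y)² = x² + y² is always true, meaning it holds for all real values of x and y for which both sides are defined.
Claim: (x+y)² = x² + y².
Test a specific point where both sides are defined: x = 3, y = -3.
LHS = (x+y)² ≈ 0.0000
RHS = x² + y² ≈ 18.0000
Since 0.0000 ≠ 18.0000, the equation fails at this point, so it cannot hold for all real values of x and y for which both sides are defined.
The correct expansion is (x+y)² = x² + 2xy + y²; the cross term 2xy is missing.

Conclusion: No, this is NOT an identity.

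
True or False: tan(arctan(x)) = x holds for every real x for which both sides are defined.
True.

Claim: tan(arctan(x)) = x.
Reasoning: For every real x, arctan(x) is by definition the angle in (-π/2, π/2) whose tangent equals x. Taking the tangent of that angle returns x.
So the two sides agree for every real x for which both sides are defined.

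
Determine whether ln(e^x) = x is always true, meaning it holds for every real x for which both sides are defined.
Claim: ln(e^x) = x.
Reasoning: ln is the inverse of the exponential: ln(e^x) asks for the exponent p with e^p = e^x, and since e^p is one-to-one that exponent is p = x.
So the two sides agree for every real x for which both sides are defined.

Conclusion: Yes, this is an identity.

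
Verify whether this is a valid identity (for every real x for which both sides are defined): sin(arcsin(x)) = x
Claim: sin(arcsin(x)) = x.
Reasoning: For -1 ≤ x ≤ 1 (where arcsin is defined), arcsin(x) is by definition an angle whose sine equals x. Taking the sine of that angle returns x. (Note the other order, arcsin(sin x) = x, is NOT an identity.)
So the two sides agree for every real x for which both sides are defined.

Conclusion: Yes, this is an identity.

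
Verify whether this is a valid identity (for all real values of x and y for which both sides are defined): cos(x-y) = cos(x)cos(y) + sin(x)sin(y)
Claim: cos(x-y) = cos(x)cos(y) + sin(x)sin(y).
Reasoning: Replace y by -y in cos(x+y) = cos(x)cos(y) - sin(x)sin(y) and use cos(-y) = cos(y), sin(-y) = -sin(y): cos(x-y) = cos(x)cos(y) + sin(x)sin(y).
So the two sides agree for all real values of x and y for which both sides are defined.

Conclusion: Yes, this is an identity.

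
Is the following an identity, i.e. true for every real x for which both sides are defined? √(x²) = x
No, this is NOT an identity.

Claim: √(x²) = x.
Test a specific point where both sides are defined: x = -3.
LHS = √(x²) ≈ 3.0000
RHS = x ≈ -3.0000
Since 3.0000 ≠ -3.0000, the equation fails at this point, so it cannot hold for every real x for which both sides are defined.
√(x²) = |x|, which differs from x whenever x < 0 (both sides are defined for every real x).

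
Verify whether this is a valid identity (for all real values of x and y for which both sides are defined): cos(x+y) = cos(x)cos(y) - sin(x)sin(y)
Claim: cos(x+y) = cos(x)cos(y) - sin(x)sin(y).
Reasoning: By Euler's formula e^(i(x+y)) = e^(ix)·e^(iy) = (cos x + i·sin x)(cos y + i·sin y). The real part of the left side is cos(x+y); the real part of the product is cos(x)cos(y) - sin(x)sin(y) (since i·i = -1).
So the two sides agree for all real values of x and y for which both sides are defined.

Conclusion: Yes, this is an identity.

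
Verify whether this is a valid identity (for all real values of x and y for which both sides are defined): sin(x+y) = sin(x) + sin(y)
Claim: sin(x+y) = sin(x) + sin(y).
Test a specific point where both sides are defined: x = 2π/3, y = -π/4.
LHS = sin(x+y) ≈ 0.9659
RHS = sin(x) + sin(y) ≈ 0.1589
Since 0.9659 ≠ 0.1589, the equation fails at this point, so it cannot hold for all real values of x and y for which both sides are defined.
The correct expansion is sin(x+y) = sin(x)cos(y) + cos(x)sin(y); sine is not additive.

Conclusion: No, this is NOT an identity.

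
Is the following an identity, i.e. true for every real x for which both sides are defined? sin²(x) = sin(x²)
No, this is NOT an identity.

Claim: sin²(x) = sin(x²).
Test a specific point where both sides are defined: x = -π/6.
LHS = sin²(x) ≈ 0.2500
RHS = sin(x²) ≈ 0.2707
Since 0.2500 ≠ 0.2707, the equation fails at this point, so it cannot hold for every real x for which both sides are defined.
sin²(x) means (sin x)², squaring the output; sin(x²) squares the input. These are different functions.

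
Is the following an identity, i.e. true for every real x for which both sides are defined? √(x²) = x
Claim: √(x²) = x.
Test a specific point where both sides are defined: x = -1.
LHS = √(x²) ≈ 1.0000
RHS = x ≈ -1.0000
Since 1.0000 ≠ -1.0000, the equation fails at this point, so it cannot hold for every real x for which both sides are defined.
√(x²) = |x|, which differs from x whenever x < 0 (both sides are defined for every real x).

Conclusion: No, this is NOT an identity.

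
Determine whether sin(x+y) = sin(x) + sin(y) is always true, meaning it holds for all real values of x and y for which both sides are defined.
Claim: sin(x+y) = sin(x) + sin(y).
Test a specific point where both sides are defined: x = π/4, y = -π/3.
LHS = sin(x+y) ≈ -0.2588
RHS = sin(x) + sin(y) ≈ -0.1589
Since -0.2588 ≠ -0.1589, the equation fails at this point, so it cannot hold for all real values of x and y for which both sides are defined.
The correct expansion is sin(x+y) = sin(x)cos(y) + cos(x)sin(y); sine is not additive.

Conclusion: No, this is NOT an identity.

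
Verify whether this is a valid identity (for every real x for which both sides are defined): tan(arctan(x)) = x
Claim: tan(arctan(x)) = x.
Reasoning: For every real x, arctan(x) is by definition the angle in (-π/2, π/2) whose tangent equals x. Taking the tangent of that angle returns x.
So the two sides agree for every real x for which both sides are defined.

Conclusion: Yes, this is an identity.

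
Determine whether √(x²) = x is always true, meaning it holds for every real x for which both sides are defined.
Claim: √(x²) = x.
Test a specific point where both sides are defined: x = -2.
LHS = √(x²) ≈ 2.0000
RHS = x ≈ -2.0000
Since 2.0000 ≠ -2.0000, the equation fails at this point, so it cannot hold for every real x for which both sides are defined.
√(x²) = |x|, which differs from x whenever x < 0 (both sides are defined for every real x).

Conclusion: No, this is NOT an identity.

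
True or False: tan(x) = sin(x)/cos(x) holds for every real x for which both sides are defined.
Claim: tan(x) = sin(x)/cos(x).
Reasoning: For an angle x whose terminal point on the unit circle is (cos x, sin x), tan(x) is defined as the ratio (second coordinate)/(first coordinate) = sin(x)/cos(x), wherever cos(x) ≠ 0.
So the two sides agree for every real x for which both sides are defined.

Conclusion: True.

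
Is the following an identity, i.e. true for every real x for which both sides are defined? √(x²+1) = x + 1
No, this is NOT an identity.

Claim: √(x²+1) = x + 1.
Test a specific point where both sides are defined: x = 4.
LHS = √(x²+1) ≈ 4.1231
RHS = x + 1 ≈ 5.0000
Since 4.1231 ≠ 5.0000, the equation fails at this point, so it cannot hold for every real x for which both sides are defined.
(x+1)² = x² + 2x + 1 ≠ x² + 1 unless x = 0.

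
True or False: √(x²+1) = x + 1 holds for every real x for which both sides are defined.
Claim: √(x²+1) = x + 1.
Test a specific point where both sides are defined: x = 4.
LHS = √(x²+1) ≈ 4.1231
RHS = x + 1 ≈ 5.0000
Since 4.1231 ≠ 5.0000, the equation fails at this point, so it cannot hold for every real x for which both sides are defined.
(x+1)² = x² + 2x + 1 ≠ x² + 1 unless x = 0.

Conclusion: False.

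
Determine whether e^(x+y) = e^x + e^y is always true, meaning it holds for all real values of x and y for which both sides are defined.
Claim: e^(x+y) = e^x + e^y.
Test a specific point where both sides are defined: x = 1, y = -1.
LHS = e^(x+y) ≈ 1.0000
RHS = e^x + e^y ≈ 3.0862
Since 1.0000 ≠ 3.0862, the equation fails at this point, so it cannot hold for all real values of x and y for which both sides are defined.
The correct rule is e^(x+y) = e^x · e^y (a product, not a sum).

Conclusion: No, this is NOT an identity.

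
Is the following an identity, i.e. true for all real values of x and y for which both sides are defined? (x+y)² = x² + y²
Claim: (x+y)² = x² + y².
Test a specific point where both sides are defined: x = 4, y = -2.
LHS = (x+y)² ≈ 4.0000
RHS = x² + y² ≈ 20.0000
Since 4.0000 ≠ 20.0000, the equation fails at this point, so it cannot hold for all real values of x and y for which both sides are defined.
The correct expansion is (x+y)² = x² + 2xy + y²; the cross term 2xy is missing.

Conclusion: No, this is NOT an identity.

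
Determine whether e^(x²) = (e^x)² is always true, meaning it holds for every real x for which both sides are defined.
Claim: e^(x²) = (e^x)².
Test a specific point where both sides are defined: x = -2.
LHS = e^(x²) ≈ 54.5982
RHS = (e^x)² ≈ 0.0183
Since 54.5982 ≠ 0.0183, the equation fails at this point, so it cannot hold for every real x for which both sides are defined.
(e^x)² = e^(2x), and 2x ≠ x² in general.

Conclusion: No, this is NOT an identity.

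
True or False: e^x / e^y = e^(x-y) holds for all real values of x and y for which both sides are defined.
Claim: e^x / e^y = e^(x-y).
Reasoning: 1/e^y = e^(-y), so e^x / e^y = e^x · e^(-y) = e^(x + (-y)) = e^(x-y) by the product rule for exponents.
So the two sides agree for all real values of x and y for which both sides are defined.

Conclusion: True.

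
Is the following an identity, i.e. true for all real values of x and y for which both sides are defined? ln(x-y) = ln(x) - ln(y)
Claim: ln(x-y) = ln(x) - ln(y).
Test a specific point where both sides are defined: x = 5, y = 1/2.
LHS = ln(x-y) ≈ 1.5041
RHS = ln(x) - ln(y) ≈ 2.3026
Since 1.5041 ≠ 2.3026, the equation fails at this point, so it cannot hold for all real values of x and y for which both sides are defined.
ln(x) - ln(y) = ln(x/y), not ln(x-y).

Conclusion: No, this is NOT an identity.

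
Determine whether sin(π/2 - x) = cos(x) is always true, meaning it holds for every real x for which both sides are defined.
Claim: sin(π/2 - x) = cos(x).
Reasoning: Use sin(u - v) = sin(u)cos(v) - cos(u)sin(v) with u = π/2, v = x: sin(π/2)cos(x) - cos(π/2)sin(x) = 1·cos(x) - 0·sin(x) = cos(x).
So the two sides agree for every real x for which both sides are defined.

Conclusion: Yes, this is an identity.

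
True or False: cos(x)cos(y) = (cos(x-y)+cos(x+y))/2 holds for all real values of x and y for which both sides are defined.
Claim: cos(x)cos(y) = (cos(x-y)+cos(x+y))/2.
Reasoning: cos(x-y) = cos(x)cos(y) + sin(x)sin(y) and cos(x+y) = cos(x)cos(y) - sin(x)sin(y). Adding, cos(x-y) + cos(x+y) = 2cos(x)cos(y); divide by 2.
So the two sides agree for all real values of x and y for which both sides are defined.

Conclusion: True.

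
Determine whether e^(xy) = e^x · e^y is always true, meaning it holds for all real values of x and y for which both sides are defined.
No, this is NOT an identity.

Claim: e^(xy) = e^x · e^y.
Test a specific point where both sides are defined: x = 1/2, y = 3.
LHS = e^(xy) ≈ 4.4817
RHS = e^x · e^y ≈ 33.1155
Since 4.4817 ≠ 33.1155, the equation fails at this point, so it cannot hold for all real values of x and y for which both sides are defined.
e^x · e^y = e^(x+y), not e^(xy).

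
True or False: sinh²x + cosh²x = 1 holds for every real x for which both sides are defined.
False.

Claim: sinh²x + cosh²x = 1.
Test a specific point where both sides are defined: x = -2.
LHS = sinh²x + cosh²x ≈ 27.3082
RHS = 1 ≈ 1.0000
Since 27.3082 ≠ 1.0000, the equation fails at this point, so it cannot hold for every real x for which both sides are defined.
The correct hyperbolic identity is cosh²x - sinh²x = 1 (a difference); the sum sinh²x + cosh²x equals cosh(2x).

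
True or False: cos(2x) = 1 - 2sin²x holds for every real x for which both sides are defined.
Claim: cos(2x) = 1 - 2sin²x.
Reasoning: cos(2x) = cos²x - sin²x. Replace cos²x by 1 - sin²x: (1 - sin²x) - sin²x = 1 - 2sin²x.
So the two sides agree for every real x for which both sides are defined.

Conclusion: True.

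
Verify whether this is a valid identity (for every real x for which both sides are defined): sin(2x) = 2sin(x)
Claim: sin(2x) = 2sin(x).
Test a specific point where both sides are defined: x = -π/3.
LHS = sin(2x) ≈ -0.8660
RHS = 2sin(x) ≈ -1.7321
Since -0.8660 ≠ -1.7321, the equation fails at this point, so it cannot hold for every real x for which both sides are defined.
The correct double-angle formula is sin(2x) = 2sin(x)cos(x).

Conclusion: No, this is NOT an identity.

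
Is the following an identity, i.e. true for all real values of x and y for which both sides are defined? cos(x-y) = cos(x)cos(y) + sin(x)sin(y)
Claim: cos(x-y) = cos(x)cos(y) + sin(x)sin(y).
Reasoning: Replace y by -y in cos(x+y) = cos(x)cos(y) - sin(x)sin(y) and use cos(-y) = cos(y), sin(-y) = -sin(y): cos(x-y) = cos(x)cos(y) + sin(x)sin(y).
So the two sides agree for all real values of x and y for which both sides are defined.

Conclusion: Yes, this is an identity.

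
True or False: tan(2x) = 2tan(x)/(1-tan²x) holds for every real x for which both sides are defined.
Claim: tan(2x) = 2tan(x)/(1-tan²x).
Reasoning: tan(2x) = sin(2x)/cos(2x) = 2sin(x)cos(x) / (cos²x - sin²x). Divide numerator and denominator by cos²x: 2tan(x) / (1 - tan²x).
So the two sides agree for every real x for which both sides are defined.

Conclusion: True.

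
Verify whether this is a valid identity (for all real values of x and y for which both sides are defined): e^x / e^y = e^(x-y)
Yes, this is an identity.

Claim: e^x / e^y = e^(x-y).
Reasoning: 1/e^y = e^(-y), so e^x / e^y = e^x · e^(-y) = e^(x + (-y)) = e^(x-y) by the product rule for exponents.
So the two sides agree for all real values of x and y for which both sides are defined.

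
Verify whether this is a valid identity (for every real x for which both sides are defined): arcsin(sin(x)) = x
No, this is NOT an identity.

Claim: arcsin(sin(x)) = x.
Test a specific point where both sides are defined: x = 3π/4.
LHS = arcsin(sin(x)) ≈ 0.7854
RHS = x ≈ 2.3562
Since 0.7854 ≠ 2.3562, the equation fails at this point, so it cannot hold for every real x for which both sides are defined.
arcsin only returns values in [-π/2, π/2], so arcsin(sin(x)) = x holds only for x in that interval, not for all real x.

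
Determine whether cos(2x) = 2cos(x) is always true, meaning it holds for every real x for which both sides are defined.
Claim: cos(2x) = 2cos(x).
Test a specific point where both sides are defined: x = 2π/3.
LHS = cos(2x) ≈ -0.5000
RHS = 2cos(x) ≈ -1.0000
Since -0.5000 ≠ -1.0000, the equation fails at this point, so it cannot hold for every real x for which both sides are defined.
The correct double-angle formula is cos(2x) = cos²x - sin²x.

Conclusion: No, this is NOT an identity.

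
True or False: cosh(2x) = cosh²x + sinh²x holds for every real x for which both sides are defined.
True.

Claim: cosh(2x) = cosh²x + sinh²x.
Reasoning: cosh²x = (e^(2x) + 2 + e^(-2x))/4 and sinh²x = (e^(2x) - 2 + e^(-2x))/4. Adding gives (2e^(2x) + 2e^(-2x))/4 = (e^(2x) + e^(-2x))/2 = cosh(2x).
So the two sides agree for every real x for which both sides are defined.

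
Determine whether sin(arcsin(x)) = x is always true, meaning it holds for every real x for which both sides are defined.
Yes, this is an identity.

Claim: sin(arcsin(x)) = x.
Reasoning: For -1 ≤ x ≤ 1 (where arcsin is defined), arcsin(x) is by definition an angle whose sine equals x. Taking the sine of that angle returns x. (Note the other order, arcsin(sin x) = x, is NOT an identity.)
So the two sides agree for every real x for which both sides are defined.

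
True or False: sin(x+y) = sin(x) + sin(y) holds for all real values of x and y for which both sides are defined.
Claim: sin(x+y) = sin(x) + sin(y).
Test a specific point where both sides are defined: x = π/3, y = π/3.
LHS = sin(x+y) ≈ 0.8660
RHS = sin(x) + sin(y) ≈ 1.7321
Since 0.8660 ≠ 1.7321, the equation fails at this point, so it cannot hold for all real values of x and y for which both sides are defined.
The correct expansion is sin(x+y) = sin(x)cos(y) + cos(x)sin(y); sine is not additive.

Conclusion: False.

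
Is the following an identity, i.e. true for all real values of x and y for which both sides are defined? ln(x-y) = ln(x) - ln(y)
Claim: ln(x-y) = ln(x) - ln(y).
Test a specific point where both sides are defined: x = 5, y = 3.
LHS = ln(x-y) ≈ 0.6931
RHS = ln(x) - ln(y) ≈ 0.5108
Since 0.6931 ≠ 0.5108, the equation fails at this point, so it cannot hold for all real values of x and y for which both sides are defined.
ln(x) - ln(y) = ln(x/y), not ln(x-y).

Conclusion: No, this is NOT an identity.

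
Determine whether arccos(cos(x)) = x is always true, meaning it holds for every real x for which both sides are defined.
No, this is NOT an identity.

Claim: arccos(cos(x)) = x.
Test a specific point where both sides are defined: x = -π/3.
LHS = arccos(cos(x)) ≈ 1.0472
RHS = x ≈ -1.0472
Since 1.0472 ≠ -1.0472, the equation fails at this point, so it cannot hold for every real x for which both sides are defined.
arccos only returns values in [0, π], so arccos(cos(x)) = x holds only for x in that interval, not for all real x.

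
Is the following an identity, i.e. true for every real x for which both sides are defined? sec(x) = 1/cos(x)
Yes, this is an identity.

Claim: sec(x) = 1/cos(x).
Reasoning: sec(x) is by definition the reciprocal of cos(x), wherever cos(x) ≠ 0.
So the two sides agree for every real x for which both sides are defined.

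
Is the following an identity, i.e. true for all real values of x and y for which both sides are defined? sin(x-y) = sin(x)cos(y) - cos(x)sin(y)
Yes, this is an identity.

Claim: sin(x-y) = sin(x)cos(y) - cos(x)sin(y).
Reasoning: Replace y by -y in sin(x+y) = sin(x)cos(y) + cos(x)sin(y) and use cos(-y) = cos(y), sin(-y) = -sin(y): sin(x-y) = sin(x)cos(y) - cos(x)sin(y).
So the two sides agree for all real values of x and y for which both sides are defined.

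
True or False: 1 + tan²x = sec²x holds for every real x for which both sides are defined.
Claim: 1 + tan²x = sec²x.
Reasoning: Start from sin²x + cos²x = 1 and divide every term by cos²x (allowed wherever tan x and sec x are defined): tan²x + 1 = 1/cos²x = sec²x.
So the two sides agree for every real x for which both sides are defined.

Conclusion: True.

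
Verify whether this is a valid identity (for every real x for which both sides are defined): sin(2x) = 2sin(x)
Claim: sin(2x) = 2sin(x).
Test a specific point where both sides are defined: x = -π/6.
LHS = sin(2x) ≈ -0.8660
RHS = 2sin(x) ≈ -1.0000
Since -0.8660 ≠ -1.0000, the equation fails at this point, so it cannot hold for every real x for which both sides are defined.
The correct double-angle formula is sin(2x) = 2sin(x)cos(x).

Conclusion: No, this is NOT an identity.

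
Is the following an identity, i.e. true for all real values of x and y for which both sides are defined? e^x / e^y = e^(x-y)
Claim: e^x / e^y = e^(x-y).
Reasoning: 1/e^y = e^(-y), so e^x / e^y = e^x · e^(-y) = e^(x + (-y)) = e^(x-y) by the product rule for exponents.
So the two sides agree for all real values of x and y for which both sides are defined.

Conclusion: Yes, this is an identity.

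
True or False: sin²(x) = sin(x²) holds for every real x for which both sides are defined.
Claim: sin²(x) = sin(x²).
Test a specific point where both sides are defined: x = -π/4.
LHS = sin²(x) ≈ 0.5000
RHS = sin(x²) ≈ 0.5785
Since 0.5000 ≠ 0.5785, the equation fails at this point, so it cannot hold for every real x for which both sides are defined.
sin²(x) means (sin x)², squaring the output; sin(x²) squares the input. These are different functions.

Conclusion: False.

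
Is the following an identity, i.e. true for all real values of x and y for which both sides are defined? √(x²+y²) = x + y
Claim: √(x²+y²) = x + y.
Test a specific point where both sides are defined: x = 3/2, y = 5.
LHS = √(x²+y²) ≈ 5.2202
RHS = x + y ≈ 6.5000
Since 5.2202 ≠ 6.5000, the equation fails at this point, so it cannot hold for all real values of x and y for which both sides are defined.
(x+y)² = x² + 2xy + y², not x² + y², so the square root does not split this way.

Conclusion: No, this is NOT an identity.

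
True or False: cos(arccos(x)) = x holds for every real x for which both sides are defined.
True.

Claim: cos(arccos(x)) = x.
Reasoning: For -1 ≤ x ≤ 1 (where arccos is defined), arccos(x) is by definition an angle whose cosine equals x. Taking the cosine of that angle returns x. (Note the other order, arccos(cos x) = x, is NOT an identity.)
So the two sides agree for every real x for which both sides are defined.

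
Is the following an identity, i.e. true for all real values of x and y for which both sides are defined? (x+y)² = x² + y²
Claim: (x+y)² = x² + y².
Test a specific point where both sides are defined: x = 4, y = -1.
LHS = (x+y)² ≈ 9.0000
RHS = x² + y² ≈ 17.0000
Since 9.0000 ≠ 17.0000, the equation fails at this point, so it cannot hold for all real values of x and y for which both sides are defined.
The correct expansion is (x+y)² = x² + 2xy + y²; the cross term 2xy is missing.

Conclusion: No, this is NOT an identity.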